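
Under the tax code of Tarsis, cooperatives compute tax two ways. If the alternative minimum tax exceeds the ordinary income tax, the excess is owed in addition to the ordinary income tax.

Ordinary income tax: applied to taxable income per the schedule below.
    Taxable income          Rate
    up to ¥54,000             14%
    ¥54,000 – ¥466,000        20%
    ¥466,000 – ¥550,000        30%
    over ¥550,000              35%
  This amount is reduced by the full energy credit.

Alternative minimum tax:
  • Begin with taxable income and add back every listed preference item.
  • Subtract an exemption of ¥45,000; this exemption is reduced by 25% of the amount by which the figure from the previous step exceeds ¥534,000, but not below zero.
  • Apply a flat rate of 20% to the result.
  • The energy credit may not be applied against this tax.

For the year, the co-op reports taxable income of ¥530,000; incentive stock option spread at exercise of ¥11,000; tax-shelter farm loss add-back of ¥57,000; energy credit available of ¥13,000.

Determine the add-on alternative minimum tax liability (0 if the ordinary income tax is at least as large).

¥17,640

Alternative minimum tax:
  Adjusted income: ¥530,000 + ¥11,000 + ¥57,000 = ¥598,000
  Exemption: ¥45,000 − 25% × (¥598,000 − ¥534,000) = ¥45,000 − ¥16,000 = ¥29,000
  Base: ¥598,000 − ¥29,000 = ¥569,000
  ¥569,000 × 20% = ¥113,800

Ordinary income tax:
  ¥54,000 × 14% = ¥7,560
  ¥412,000 × 20% = ¥82,400
  ¥64,000 × 30% = ¥19,200
  → ¥109,160
  Less energy credit ¥13,000 → ¥96,160

Excess of alternative minimum tax over ordinary income tax: ¥113,800 − ¥96,160 = ¥17,640.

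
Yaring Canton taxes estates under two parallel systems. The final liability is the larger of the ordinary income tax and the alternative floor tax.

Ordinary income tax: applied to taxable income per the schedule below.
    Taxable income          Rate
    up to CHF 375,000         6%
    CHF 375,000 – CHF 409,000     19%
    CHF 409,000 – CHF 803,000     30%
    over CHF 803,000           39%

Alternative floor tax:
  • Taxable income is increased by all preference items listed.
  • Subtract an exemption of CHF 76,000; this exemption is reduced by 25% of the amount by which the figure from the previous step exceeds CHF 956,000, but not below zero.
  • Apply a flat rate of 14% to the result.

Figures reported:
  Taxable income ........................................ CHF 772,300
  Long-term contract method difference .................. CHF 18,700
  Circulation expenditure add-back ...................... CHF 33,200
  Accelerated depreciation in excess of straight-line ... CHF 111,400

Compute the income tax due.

Ordinary income tax:
  CHF 375,000 × 6% = CHF 22,500
  CHF 34,000 × 19% = CHF 6,460
  CHF 363,300 × 30% = CHF 108,990
  → CHF 137,950

Alternative floor tax:
  Adjusted income: CHF 772,300 + CHF 18,700 + CHF 33,200 + CHF 111,400 = CHF 935,600
  Exemption: CHF 935,600 ≤ CHF 956,000, so full CHF 76,000 applies
  Base: CHF 935,600 − CHF 76,000 = CHF 859,600
  CHF 859,600 × 14% = CHF 120,344

CHF 137,950 > CHF 120,344, so the ordinary income tax governs.

CHF 137,950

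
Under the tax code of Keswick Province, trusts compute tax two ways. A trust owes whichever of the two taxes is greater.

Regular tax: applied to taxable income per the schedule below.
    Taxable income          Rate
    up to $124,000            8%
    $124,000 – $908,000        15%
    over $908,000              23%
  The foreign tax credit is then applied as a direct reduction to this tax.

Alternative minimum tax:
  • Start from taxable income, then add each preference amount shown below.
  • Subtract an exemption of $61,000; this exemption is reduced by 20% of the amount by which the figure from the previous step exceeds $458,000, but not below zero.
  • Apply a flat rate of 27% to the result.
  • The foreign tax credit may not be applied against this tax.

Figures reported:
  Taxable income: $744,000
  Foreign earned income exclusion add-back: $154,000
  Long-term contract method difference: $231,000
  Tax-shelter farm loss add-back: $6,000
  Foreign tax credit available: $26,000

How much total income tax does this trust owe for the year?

Regular tax:
  $124,000 × 8% = $9,920
  $620,000 × 15% = $93,000
  → $102,920
  Less foreign tax credit $26,000 → $76,920

Alternative minimum tax:
  Adjusted income: $744,000 + $154,000 + $231,000 + $6,000 = $1,135,000
  Exemption: 20% × ($1,135,000 − $458,000) = $135,400 ≥ $61,000, so the exemption is fully phased out
  Base: $1,135,000 − $0 = $1,135,000
  $1,135,000 × 27% = $306,450

$306,450 > $76,920, so the alternative minimum tax is the binding amount.

$306,450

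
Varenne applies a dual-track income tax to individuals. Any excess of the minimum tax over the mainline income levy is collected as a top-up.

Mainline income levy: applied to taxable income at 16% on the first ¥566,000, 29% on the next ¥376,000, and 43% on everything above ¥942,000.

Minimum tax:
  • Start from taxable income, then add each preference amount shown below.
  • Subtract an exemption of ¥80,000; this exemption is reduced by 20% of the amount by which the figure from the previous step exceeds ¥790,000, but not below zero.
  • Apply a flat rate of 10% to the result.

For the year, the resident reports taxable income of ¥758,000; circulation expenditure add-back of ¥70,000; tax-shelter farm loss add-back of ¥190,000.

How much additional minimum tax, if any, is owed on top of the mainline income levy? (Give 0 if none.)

¥0

Minimum tax:
  Adjusted income: ¥758,000 + ¥70,000 + ¥190,000 = ¥1,018,000
  Exemption: ¥80,000 − 20% × (¥1,018,000 − ¥790,000) = ¥80,000 − ¥45,600 = ¥34,400
  Base: ¥1,018,000 − ¥34,400 = ¥983,600
  ¥983,600 × 10% = ¥98,360

Mainline income levy:
  ¥566,000 × 16% = ¥90,560
  ¥192,000 × 29% = ¥55,680
  → ¥146,240

¥98,360 ≤ ¥146,240, so no add-on is due.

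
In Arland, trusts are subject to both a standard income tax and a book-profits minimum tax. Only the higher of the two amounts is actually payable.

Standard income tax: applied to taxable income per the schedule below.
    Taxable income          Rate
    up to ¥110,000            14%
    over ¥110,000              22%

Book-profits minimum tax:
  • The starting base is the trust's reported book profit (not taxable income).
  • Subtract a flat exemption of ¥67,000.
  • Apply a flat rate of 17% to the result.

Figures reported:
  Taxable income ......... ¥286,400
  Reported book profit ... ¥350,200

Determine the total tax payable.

Book-profits minimum tax:
  Base (reported book profit): ¥350,200
  Less exemption ¥67,000 → base ¥283,200
  ¥283,200 × 17% = ¥48,144

Standard income tax:
  ¥110,000 × 14% = ¥15,400
  ¥176,400 × 22% = ¥38,808
  → ¥54,208

¥54,208 > ¥48,144, so the standard income tax governs.

¥54,208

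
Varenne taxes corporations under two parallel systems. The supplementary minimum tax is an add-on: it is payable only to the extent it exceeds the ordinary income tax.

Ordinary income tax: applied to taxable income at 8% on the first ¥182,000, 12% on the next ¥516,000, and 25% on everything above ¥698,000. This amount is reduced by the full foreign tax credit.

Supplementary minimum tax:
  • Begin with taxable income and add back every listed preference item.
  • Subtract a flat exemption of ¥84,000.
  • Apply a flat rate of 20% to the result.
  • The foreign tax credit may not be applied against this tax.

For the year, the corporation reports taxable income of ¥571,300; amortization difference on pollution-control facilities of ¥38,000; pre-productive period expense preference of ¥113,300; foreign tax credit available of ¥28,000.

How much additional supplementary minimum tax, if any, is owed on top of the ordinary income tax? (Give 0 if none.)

¥94,444

Ordinary income tax:
  ¥182,000 × 8% = ¥14,560
  ¥389,300 × 12% = ¥46,716
  → ¥61,276
  Less foreign tax credit ¥28,000 → ¥33,276

Supplementary minimum tax:
  Adjusted income: ¥571,300 + ¥38,000 + ¥113,300 = ¥722,600
  Less exemption ¥84,000 → base ¥638,600
  ¥638,600 × 20% = ¥127,720

Excess of supplementary minimum tax over ordinary income tax: ¥127,720 − ¥33,276 = ¥94,444.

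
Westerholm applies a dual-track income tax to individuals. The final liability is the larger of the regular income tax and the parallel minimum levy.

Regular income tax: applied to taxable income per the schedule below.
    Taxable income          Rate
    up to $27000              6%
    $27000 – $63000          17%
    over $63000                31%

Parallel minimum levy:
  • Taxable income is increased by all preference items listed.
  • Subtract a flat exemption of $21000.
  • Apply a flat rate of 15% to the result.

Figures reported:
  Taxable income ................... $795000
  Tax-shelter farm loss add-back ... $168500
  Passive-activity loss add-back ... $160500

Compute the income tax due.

Parallel minimum levy:
  Adjusted income: $795000 + $168500 + $160500 = $1124000
  Less exemption $21000 → base $1103000
  $1103000 × 15% = $165450

Regular income tax:
  $27000 × 6% = $1620
  $36000 × 17% = $6120
  $732000 × 31% = $226920
  → $234660

$234660 > $165450, so the regular income tax governs.

$234660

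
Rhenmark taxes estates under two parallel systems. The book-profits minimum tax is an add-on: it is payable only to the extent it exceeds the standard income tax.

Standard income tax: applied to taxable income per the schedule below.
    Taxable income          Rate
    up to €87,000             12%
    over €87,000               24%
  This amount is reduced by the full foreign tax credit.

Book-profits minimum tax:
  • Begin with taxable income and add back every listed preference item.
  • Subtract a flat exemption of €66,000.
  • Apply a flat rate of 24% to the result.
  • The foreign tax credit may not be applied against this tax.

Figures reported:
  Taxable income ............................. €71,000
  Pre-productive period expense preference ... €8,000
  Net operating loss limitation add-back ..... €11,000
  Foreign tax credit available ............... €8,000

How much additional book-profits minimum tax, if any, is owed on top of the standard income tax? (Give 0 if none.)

Book-profits minimum tax:
  Adjusted income: €71,000 + €8,000 + €11,000 = €90,000
  Less exemption €66,000 → base €24,000
  €24,000 × 24% = €5,760

Standard income tax:
  €71,000 × 12% = €8,520
  Less foreign tax credit €8,000 → €520

Excess of book-profits minimum tax over standard income tax: €5,760 − €520 = €5,240.

€5,240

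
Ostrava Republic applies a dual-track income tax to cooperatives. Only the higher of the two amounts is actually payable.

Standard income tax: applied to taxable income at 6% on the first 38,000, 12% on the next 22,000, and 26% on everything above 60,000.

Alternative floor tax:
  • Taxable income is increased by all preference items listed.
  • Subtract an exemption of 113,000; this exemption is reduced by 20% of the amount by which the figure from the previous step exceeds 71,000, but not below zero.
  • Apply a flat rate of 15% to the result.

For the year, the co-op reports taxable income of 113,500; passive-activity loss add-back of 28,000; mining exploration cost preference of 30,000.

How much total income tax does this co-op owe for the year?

Standard income tax:
  38,000 × 6% = 2,280
  22,000 × 12% = 2,640
  53,500 × 26% = 13,910
  → 18,830

Alternative floor tax:
  Adjusted income: 113,500 + 28,000 + 30,000 = 171,500
  Exemption: 113,000 − 20% × (171,500 − 71,000) = 113,000 − 20,100 = 92,900
  Base: 171,500 − 92,900 = 78,600
  78,600 × 15% = 11,790

18,830 > 11,790, so the standard income tax governs.

18,830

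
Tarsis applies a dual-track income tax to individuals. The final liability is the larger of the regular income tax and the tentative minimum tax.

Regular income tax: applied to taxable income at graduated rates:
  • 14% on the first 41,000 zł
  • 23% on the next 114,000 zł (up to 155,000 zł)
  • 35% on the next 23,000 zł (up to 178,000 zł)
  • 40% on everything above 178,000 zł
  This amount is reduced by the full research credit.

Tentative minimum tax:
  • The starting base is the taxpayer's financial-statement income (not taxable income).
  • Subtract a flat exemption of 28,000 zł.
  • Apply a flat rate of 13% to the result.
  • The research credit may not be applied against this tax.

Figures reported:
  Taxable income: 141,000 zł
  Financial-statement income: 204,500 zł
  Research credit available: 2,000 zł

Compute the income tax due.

Tentative minimum tax:
  Base (financial-statement income): 204,500 zł
  Less exemption 28,000 zł → base 176,500 zł
  176,500 zł × 13% = 22,945 zł

Regular income tax:
  41,000 zł × 14% = 5,740 zł
  100,000 zł × 23% = 23,000 zł
  → 28,740 zł
  Less research credit 2,000 zł → 26,740 zł

26,740 zł > 22,945 zł, so the regular income tax governs.

26,740 zł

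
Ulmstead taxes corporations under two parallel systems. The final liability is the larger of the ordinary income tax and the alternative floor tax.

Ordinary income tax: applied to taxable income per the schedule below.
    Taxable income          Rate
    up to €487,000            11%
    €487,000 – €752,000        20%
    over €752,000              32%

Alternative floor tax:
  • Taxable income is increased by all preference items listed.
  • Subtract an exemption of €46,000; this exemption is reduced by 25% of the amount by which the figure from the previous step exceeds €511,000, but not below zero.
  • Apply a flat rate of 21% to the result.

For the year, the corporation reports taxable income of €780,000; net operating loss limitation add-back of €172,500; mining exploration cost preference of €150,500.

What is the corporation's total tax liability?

Ordinary income tax:
  €487,000 × 11% = €53,570
  €265,000 × 20% = €53,000
  €28,000 × 32% = €8,960
  → €115,530

Alternative floor tax:
  Adjusted income: €780,000 + €172,500 + €150,500 = €1,103,000
  Exemption: 25% × (€1,103,000 − €511,000) = €148,000 ≥ €46,000, so the exemption is fully phased out
  Base: €1,103,000 − €0 = €1,103,000
  €1,103,000 × 21% = €231,630

€231,630 > €115,530, so the alternative floor tax is the binding amount.

€231,630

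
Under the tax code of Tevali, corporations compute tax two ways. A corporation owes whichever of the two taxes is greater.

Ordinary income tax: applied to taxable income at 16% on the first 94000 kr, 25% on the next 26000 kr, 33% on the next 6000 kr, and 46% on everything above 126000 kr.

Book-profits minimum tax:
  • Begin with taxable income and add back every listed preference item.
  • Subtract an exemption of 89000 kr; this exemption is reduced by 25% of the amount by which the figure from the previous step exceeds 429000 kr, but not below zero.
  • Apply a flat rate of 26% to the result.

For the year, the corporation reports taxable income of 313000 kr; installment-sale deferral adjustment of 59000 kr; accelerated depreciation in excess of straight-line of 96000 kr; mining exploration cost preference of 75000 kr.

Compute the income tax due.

125450 kr

Ordinary income tax:
  94000 kr × 16% = 15040 kr
  26000 kr × 25% = 6500 kr
  6000 kr × 33% = 1980 kr
  187000 kr × 46% = 86020 kr
  → 109540 kr

Book-profits minimum tax:
  Adjusted income: 313000 kr + 59000 kr + 96000 kr + 75000 kr = 543000 kr
  Exemption: 89000 kr − 25% × (543000 kr − 429000 kr) = 89000 kr − 28500 kr = 60500 kr
  Base: 543000 kr − 60500 kr = 482500 kr
  482500 kr × 26% = 125450 kr

125450 kr > 109540 kr, so the book-profits minimum tax is the binding amount.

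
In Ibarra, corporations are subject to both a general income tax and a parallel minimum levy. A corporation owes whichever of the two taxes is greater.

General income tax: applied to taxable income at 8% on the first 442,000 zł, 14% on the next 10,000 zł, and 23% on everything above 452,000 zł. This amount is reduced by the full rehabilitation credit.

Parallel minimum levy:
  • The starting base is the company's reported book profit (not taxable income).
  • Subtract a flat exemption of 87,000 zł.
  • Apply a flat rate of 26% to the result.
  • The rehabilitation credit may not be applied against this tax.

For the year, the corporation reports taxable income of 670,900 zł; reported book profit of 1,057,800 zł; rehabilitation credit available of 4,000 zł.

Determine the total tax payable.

Parallel minimum levy:
  Base (reported book profit): 1,057,800 zł
  Less exemption 87,000 zł → base 970,800 zł
  970,800 zł × 26% = 252,408 zł

General income tax:
  442,000 zł × 8% = 35,360 zł
  10,000 zł × 14% = 1,400 zł
  218,900 zł × 23% = 50,347 zł
  → 87,107 zł
  Less rehabilitation credit 4,000 zł → 83,107 zł

252,408 zł > 83,107 zł, so the parallel minimum levy is the binding amount.

252,408 zł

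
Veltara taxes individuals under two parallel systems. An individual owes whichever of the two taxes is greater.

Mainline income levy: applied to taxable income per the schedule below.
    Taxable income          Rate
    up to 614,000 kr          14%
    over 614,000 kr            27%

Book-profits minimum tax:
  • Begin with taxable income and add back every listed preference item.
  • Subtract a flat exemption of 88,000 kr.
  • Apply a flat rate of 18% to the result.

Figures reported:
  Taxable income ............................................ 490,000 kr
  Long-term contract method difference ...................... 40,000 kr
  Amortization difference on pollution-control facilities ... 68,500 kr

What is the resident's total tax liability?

91,890 kr

Book-profits minimum tax:
  Adjusted income: 490,000 kr + 40,000 kr + 68,500 kr = 598,500 kr
  Less exemption 88,000 kr → base 510,500 kr
  510,500 kr × 18% = 91,890 kr

Mainline income levy:
  490,000 kr × 14% = 68,600 kr

91,890 kr > 68,600 kr, so the book-profits minimum tax is the binding amount.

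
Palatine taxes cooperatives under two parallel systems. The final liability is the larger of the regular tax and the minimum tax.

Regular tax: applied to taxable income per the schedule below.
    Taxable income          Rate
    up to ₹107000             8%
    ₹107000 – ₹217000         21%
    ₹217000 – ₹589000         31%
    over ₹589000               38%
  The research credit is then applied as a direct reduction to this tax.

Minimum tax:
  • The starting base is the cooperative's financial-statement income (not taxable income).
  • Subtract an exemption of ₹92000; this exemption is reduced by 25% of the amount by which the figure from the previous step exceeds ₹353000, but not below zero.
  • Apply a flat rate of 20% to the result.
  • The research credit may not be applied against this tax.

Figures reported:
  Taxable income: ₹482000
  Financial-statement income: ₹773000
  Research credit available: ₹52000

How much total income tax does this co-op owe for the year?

₹154600

Regular tax:
  ₹107000 × 8% = ₹8560
  ₹110000 × 21% = ₹23100
  ₹265000 × 31% = ₹82150
  → ₹113810
  Less research credit ₹52000 → ₹61810

Minimum tax:
  Base (financial-statement income): ₹773000
  Exemption: 25% × (₹773000 − ₹353000) = ₹105000 ≥ ₹92000, so the exemption is fully phased out
  Base: ₹773000 − ₹0 = ₹773000
  ₹773000 × 20% = ₹154600

₹154600 > ₹61810, so the minimum tax is the binding amount.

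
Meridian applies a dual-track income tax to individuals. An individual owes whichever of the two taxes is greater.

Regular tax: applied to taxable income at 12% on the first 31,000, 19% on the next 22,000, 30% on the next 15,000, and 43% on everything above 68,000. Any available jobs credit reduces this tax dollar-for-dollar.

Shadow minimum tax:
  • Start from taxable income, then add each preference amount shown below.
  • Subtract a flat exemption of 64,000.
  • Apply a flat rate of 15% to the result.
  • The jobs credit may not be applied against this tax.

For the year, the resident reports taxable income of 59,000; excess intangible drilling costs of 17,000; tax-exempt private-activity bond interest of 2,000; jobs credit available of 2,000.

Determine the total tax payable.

7,700

Shadow minimum tax:
  Adjusted income: 59,000 + 17,000 + 2,000 = 78,000
  Less exemption 64,000 → base 14,000
  14,000 × 15% = 2,100

Regular tax:
  31,000 × 12% = 3,720
  22,000 × 19% = 4,180
  6,000 × 30% = 1,800
  → 9,700
  Less jobs credit 2,000 → 7,700

7,700 > 2,100, so the regular tax governs.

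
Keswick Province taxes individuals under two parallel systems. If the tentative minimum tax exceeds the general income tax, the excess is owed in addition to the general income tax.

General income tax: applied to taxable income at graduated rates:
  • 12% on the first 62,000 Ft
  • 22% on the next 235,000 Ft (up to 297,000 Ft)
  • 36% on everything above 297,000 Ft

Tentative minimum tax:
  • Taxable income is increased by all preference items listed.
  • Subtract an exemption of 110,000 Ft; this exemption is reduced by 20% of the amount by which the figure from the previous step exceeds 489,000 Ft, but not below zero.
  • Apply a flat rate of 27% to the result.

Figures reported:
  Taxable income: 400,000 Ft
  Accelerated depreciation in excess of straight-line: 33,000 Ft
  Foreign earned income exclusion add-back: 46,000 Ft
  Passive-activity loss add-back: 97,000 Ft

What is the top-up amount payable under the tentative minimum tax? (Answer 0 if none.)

General income tax:
  62,000 Ft × 12% = 7,440 Ft
  235,000 Ft × 22% = 51,700 Ft
  103,000 Ft × 36% = 37,080 Ft
  → 96,220 Ft

Tentative minimum tax:
  Adjusted income: 400,000 Ft + 33,000 Ft + 46,000 Ft + 97,000 Ft = 576,000 Ft
  Exemption: 110,000 Ft − 20% × (576,000 Ft − 489,000 Ft) = 110,000 Ft − 17,400 Ft = 92,600 Ft
  Base: 576,000 Ft − 92,600 Ft = 483,400 Ft
  483,400 Ft × 27% = 130,518 Ft

Excess of tentative minimum tax over general income tax: 130,518 Ft − 96,220 Ft = 34,298 Ft.

34,298 Ft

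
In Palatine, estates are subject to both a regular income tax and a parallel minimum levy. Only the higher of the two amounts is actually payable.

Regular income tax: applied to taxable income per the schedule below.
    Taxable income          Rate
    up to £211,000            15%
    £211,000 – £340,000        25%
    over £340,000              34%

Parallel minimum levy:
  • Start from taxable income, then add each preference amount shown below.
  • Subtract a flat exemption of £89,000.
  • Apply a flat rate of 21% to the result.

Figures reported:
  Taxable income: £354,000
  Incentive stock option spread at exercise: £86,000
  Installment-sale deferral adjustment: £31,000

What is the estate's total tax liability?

£80,220

Regular income tax:
  £211,000 × 15% = £31,650
  £129,000 × 25% = £32,250
  £14,000 × 34% = £4,760
  → £68,660

Parallel minimum levy:
  Adjusted income: £354,000 + £86,000 + £31,000 = £471,000
  Less exemption £89,000 → base £382,000
  £382,000 × 21% = £80,220

£80,220 > £68,660, so the parallel minimum levy is the binding amount.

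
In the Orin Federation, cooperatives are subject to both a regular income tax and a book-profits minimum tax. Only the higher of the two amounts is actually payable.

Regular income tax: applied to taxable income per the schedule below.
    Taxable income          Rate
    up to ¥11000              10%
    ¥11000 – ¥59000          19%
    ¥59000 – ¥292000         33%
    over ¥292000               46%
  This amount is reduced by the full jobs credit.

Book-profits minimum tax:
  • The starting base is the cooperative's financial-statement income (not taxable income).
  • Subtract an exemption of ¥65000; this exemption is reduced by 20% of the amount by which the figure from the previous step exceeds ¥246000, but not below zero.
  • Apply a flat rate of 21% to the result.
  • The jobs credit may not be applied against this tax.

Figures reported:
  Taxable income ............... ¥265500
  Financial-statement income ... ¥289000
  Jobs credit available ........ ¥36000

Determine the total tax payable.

Regular income tax:
  ¥11000 × 10% = ¥1100
  ¥48000 × 19% = ¥9120
  ¥206500 × 33% = ¥68145
  → ¥78365
  Less jobs credit ¥36000 → ¥42365

Book-profits minimum tax:
  Base (financial-statement income): ¥289000
  Exemption: ¥65000 − 20% × (¥289000 − ¥246000) = ¥65000 − ¥8600 = ¥56400
  Base: ¥289000 − ¥56400 = ¥232600
  ¥232600 × 21% = ¥48846

¥48846 > ¥42365, so the book-profits minimum tax is the binding amount.

¥48846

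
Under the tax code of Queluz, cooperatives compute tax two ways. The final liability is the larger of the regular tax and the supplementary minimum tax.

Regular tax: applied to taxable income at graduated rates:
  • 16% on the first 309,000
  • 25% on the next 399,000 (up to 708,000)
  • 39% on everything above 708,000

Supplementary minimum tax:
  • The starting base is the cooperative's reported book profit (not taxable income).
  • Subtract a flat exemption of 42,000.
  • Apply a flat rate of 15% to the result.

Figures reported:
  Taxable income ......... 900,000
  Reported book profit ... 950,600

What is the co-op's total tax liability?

224,070

Supplementary minimum tax:
  Base (reported book profit): 950,600
  Less exemption 42,000 → base 908,600
  908,600 × 15% = 136,290

Regular tax:
  309,000 × 16% = 49,440
  399,000 × 25% = 99,750
  192,000 × 39% = 74,880
  → 224,070

224,070 > 136,290, so the regular tax governs.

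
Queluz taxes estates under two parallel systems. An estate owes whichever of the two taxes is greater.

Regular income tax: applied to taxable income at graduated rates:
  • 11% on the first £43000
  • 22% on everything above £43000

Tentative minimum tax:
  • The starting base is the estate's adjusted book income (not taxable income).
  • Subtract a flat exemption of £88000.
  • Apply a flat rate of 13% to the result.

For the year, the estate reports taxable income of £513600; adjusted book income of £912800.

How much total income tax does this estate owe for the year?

Tentative minimum tax:
  Base (adjusted book income): £912800
  Less exemption £88000 → base £824800
  £824800 × 13% = £107224

Regular income tax:
  £43000 × 11% = £4730
  £470600 × 22% = £103532
  → £108262

£108262 > £107224, so the regular income tax governs.

£108262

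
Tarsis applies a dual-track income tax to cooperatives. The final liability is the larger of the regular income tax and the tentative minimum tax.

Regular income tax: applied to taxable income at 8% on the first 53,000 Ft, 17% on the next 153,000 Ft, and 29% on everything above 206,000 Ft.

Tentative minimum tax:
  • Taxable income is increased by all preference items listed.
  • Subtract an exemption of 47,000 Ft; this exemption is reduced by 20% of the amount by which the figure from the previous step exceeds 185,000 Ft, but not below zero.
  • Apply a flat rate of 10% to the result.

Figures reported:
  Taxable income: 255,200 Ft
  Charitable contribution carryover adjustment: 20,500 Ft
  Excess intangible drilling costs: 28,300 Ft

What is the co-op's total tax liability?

Tentative minimum tax:
  Adjusted income: 255,200 Ft + 20,500 Ft + 28,300 Ft = 304,000 Ft
  Exemption: 47,000 Ft − 20% × (304,000 Ft − 185,000 Ft) = 47,000 Ft − 23,800 Ft = 23,200 Ft
  Base: 304,000 Ft − 23,200 Ft = 280,800 Ft
  280,800 Ft × 10% = 28,080 Ft

Regular income tax:
  53,000 Ft × 8% = 4,240 Ft
  153,000 Ft × 17% = 26,010 Ft
  49,200 Ft × 29% = 14,268 Ft
  → 44,518 Ft

44,518 Ft > 28,080 Ft, so the regular income tax governs.

44,518 Ft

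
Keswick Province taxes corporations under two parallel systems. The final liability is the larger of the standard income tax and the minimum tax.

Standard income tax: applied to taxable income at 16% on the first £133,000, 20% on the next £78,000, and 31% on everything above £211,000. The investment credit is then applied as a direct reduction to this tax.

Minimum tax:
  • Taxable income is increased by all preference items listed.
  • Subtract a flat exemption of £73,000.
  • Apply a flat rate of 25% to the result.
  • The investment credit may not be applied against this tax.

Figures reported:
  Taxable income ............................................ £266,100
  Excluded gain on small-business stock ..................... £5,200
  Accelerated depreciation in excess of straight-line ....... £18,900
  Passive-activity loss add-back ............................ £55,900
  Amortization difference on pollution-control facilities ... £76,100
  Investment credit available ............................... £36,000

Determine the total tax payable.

Minimum tax:
  Adjusted income: £266,100 + £5,200 + £18,900 + £55,900 + £76,100 = £422,200
  Less exemption £73,000 → base £349,200
  £349,200 × 25% = £87,300

Standard income tax:
  £133,000 × 16% = £21,280
  £78,000 × 20% = £15,600
  £55,100 × 31% = £17,081
  → £53,961
  Less investment credit £36,000 → £17,961

£87,300 > £17,961, so the minimum tax is the binding amount.

£87,300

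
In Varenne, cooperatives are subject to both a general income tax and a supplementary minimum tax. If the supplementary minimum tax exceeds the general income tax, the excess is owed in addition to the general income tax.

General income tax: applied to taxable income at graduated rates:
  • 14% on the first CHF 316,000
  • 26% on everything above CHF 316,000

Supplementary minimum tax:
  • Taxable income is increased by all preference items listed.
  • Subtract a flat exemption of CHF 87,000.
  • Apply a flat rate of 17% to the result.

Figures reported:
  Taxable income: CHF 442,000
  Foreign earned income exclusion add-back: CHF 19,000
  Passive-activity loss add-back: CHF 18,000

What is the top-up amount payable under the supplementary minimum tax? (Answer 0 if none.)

Supplementary minimum tax:
  Adjusted income: CHF 442,000 + CHF 19,000 + CHF 18,000 = CHF 479,000
  Less exemption CHF 87,000 → base CHF 392,000
  CHF 392,000 × 17% = CHF 66,640

General income tax:
  CHF 316,000 × 14% = CHF 44,240
  CHF 126,000 × 26% = CHF 32,760
  → CHF 77,000

CHF 66,640 ≤ CHF 77,000, so no add-on is due.

CHF 0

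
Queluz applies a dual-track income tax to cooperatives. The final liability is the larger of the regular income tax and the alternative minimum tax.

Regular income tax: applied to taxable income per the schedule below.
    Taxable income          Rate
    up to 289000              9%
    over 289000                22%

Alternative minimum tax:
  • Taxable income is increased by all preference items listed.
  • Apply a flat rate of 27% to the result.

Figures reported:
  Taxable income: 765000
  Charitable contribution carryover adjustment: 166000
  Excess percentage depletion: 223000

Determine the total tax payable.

311580

Regular income tax:
  289000 × 9% = 26010
  476000 × 22% = 104720
  → 130730

Alternative minimum tax:
  Adjusted income: 765000 + 166000 + 223000 = 1154000
  1154000 × 27% = 311580

311580 > 130730, so the alternative minimum tax is the binding amount.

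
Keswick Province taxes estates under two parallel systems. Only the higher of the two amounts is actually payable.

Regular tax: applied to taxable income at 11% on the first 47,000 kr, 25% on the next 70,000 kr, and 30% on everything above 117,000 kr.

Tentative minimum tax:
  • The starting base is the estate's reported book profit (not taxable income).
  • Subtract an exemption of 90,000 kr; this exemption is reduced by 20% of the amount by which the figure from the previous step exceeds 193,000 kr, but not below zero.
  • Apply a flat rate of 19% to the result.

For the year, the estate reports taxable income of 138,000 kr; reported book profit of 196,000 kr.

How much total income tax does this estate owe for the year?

28,970 kr

Tentative minimum tax:
  Base (reported book profit): 196,000 kr
  Exemption: 90,000 kr − 20% × (196,000 kr − 193,000 kr) = 90,000 kr − 600 kr = 89,400 kr
  Base: 196,000 kr − 89,400 kr = 106,600 kr
  106,600 kr × 19% = 20,254 kr

Regular tax:
  47,000 kr × 11% = 5,170 kr
  70,000 kr × 25% = 17,500 kr
  21,000 kr × 30% = 6,300 kr
  → 28,970 kr

28,970 kr > 20,254 kr, so the regular tax governs.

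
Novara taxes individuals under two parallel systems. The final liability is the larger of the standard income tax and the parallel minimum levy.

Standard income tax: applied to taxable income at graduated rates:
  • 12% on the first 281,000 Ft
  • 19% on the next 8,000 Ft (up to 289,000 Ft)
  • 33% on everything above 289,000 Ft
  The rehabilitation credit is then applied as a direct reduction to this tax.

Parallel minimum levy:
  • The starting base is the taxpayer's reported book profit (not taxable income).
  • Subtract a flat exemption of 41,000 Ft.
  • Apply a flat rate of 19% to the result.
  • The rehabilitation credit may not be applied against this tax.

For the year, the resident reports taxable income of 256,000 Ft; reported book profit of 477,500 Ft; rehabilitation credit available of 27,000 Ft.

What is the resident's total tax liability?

Standard income tax:
  256,000 Ft × 12% = 30,720 Ft
  Less rehabilitation credit 27,000 Ft → 3,720 Ft

Parallel minimum levy:
  Base (reported book profit): 477,500 Ft
  Less exemption 41,000 Ft → base 436,500 Ft
  436,500 Ft × 19% = 82,935 Ft

82,935 Ft > 3,720 Ft, so the parallel minimum levy is the binding amount.

82,935 Ft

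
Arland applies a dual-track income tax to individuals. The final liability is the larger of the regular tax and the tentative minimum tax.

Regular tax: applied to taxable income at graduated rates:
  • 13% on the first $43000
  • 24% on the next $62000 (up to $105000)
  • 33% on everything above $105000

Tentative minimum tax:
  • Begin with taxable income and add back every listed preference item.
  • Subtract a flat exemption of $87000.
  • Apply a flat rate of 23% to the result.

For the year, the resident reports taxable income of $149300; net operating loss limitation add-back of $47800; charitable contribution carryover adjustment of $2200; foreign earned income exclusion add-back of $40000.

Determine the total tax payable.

$35089

Regular tax:
  $43000 × 13% = $5590
  $62000 × 24% = $14880
  $44300 × 33% = $14619
  → $35089

Tentative minimum tax:
  Adjusted income: $149300 + $47800 + $2200 + $40000 = $239300
  Less exemption $87000 → base $152300
  $152300 × 23% = $35029

$35089 > $35029, so the regular tax governs.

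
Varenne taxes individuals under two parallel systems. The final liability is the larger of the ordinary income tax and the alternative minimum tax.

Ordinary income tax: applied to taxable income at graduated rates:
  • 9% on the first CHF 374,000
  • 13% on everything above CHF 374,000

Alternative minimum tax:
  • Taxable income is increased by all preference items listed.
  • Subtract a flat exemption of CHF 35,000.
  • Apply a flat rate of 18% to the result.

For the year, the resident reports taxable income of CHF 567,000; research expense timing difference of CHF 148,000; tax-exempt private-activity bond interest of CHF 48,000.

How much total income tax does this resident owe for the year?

CHF 131,040

Ordinary income tax:
  CHF 374,000 × 9% = CHF 33,660
  CHF 193,000 × 13% = CHF 25,090
  → CHF 58,750

Alternative minimum tax:
  Adjusted income: CHF 567,000 + CHF 148,000 + CHF 48,000 = CHF 763,000
  Less exemption CHF 35,000 → base CHF 728,000
  CHF 728,000 × 18% = CHF 131,040

CHF 131,040 > CHF 58,750, so the alternative minimum tax is the binding amount.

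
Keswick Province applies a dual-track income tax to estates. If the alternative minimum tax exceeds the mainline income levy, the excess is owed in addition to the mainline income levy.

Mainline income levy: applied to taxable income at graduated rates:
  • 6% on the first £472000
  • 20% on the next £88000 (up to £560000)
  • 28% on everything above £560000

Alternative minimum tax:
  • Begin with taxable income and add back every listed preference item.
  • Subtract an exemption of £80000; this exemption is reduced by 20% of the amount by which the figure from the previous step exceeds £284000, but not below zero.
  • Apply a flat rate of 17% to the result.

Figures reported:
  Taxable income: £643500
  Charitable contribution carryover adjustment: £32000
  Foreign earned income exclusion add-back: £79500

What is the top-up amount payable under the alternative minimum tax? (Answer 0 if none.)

Alternative minimum tax:
  Adjusted income: £643500 + £32000 + £79500 = £755000
  Exemption: 20% × (£755000 − £284000) = £94200 ≥ £80000, so the exemption is fully phased out
  Base: £755000 − £0 = £755000
  £755000 × 17% = £128350

Mainline income levy:
  £472000 × 6% = £28320
  £88000 × 20% = £17600
  £83500 × 28% = £23380
  → £69300

Excess of alternative minimum tax over mainline income levy: £128350 − £69300 = £59050.

£59050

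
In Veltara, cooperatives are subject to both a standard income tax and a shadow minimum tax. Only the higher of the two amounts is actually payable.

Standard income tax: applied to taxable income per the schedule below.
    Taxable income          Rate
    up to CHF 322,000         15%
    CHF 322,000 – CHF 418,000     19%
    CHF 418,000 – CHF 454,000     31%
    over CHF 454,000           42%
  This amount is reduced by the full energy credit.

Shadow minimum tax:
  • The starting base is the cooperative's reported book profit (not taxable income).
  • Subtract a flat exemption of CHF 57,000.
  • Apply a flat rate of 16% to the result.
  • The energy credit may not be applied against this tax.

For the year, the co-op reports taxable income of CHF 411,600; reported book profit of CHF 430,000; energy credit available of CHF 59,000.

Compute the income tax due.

CHF 59,680

Shadow minimum tax:
  Base (reported book profit): CHF 430,000
  Less exemption CHF 57,000 → base CHF 373,000
  CHF 373,000 × 16% = CHF 59,680

Standard income tax:
  CHF 322,000 × 15% = CHF 48,300
  CHF 89,600 × 19% = CHF 17,024
  → CHF 65,324
  Less energy credit CHF 59,000 → CHF 6,324

CHF 59,680 > CHF 6,324, so the shadow minimum tax is the binding amount.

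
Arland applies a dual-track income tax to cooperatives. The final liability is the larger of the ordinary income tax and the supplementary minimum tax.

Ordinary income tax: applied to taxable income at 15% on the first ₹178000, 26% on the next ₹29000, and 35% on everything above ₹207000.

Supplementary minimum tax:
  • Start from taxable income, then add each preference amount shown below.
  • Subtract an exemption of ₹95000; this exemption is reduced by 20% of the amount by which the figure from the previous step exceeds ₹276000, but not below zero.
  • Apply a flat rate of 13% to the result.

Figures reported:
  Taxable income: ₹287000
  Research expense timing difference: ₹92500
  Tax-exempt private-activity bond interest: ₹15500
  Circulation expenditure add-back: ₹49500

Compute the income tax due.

₹62240

Supplementary minimum tax:
  Adjusted income: ₹287000 + ₹92500 + ₹15500 + ₹49500 = ₹444500
  Exemption: ₹95000 − 20% × (₹444500 − ₹276000) = ₹95000 − ₹33700 = ₹61300
  Base: ₹444500 − ₹61300 = ₹383200
  ₹383200 × 13% = ₹49816

Ordinary income tax:
  ₹178000 × 15% = ₹26700
  ₹29000 × 26% = ₹7540
  ₹80000 × 35% = ₹28000
  → ₹62240

₹62240 > ₹49816, so the ordinary income tax governs.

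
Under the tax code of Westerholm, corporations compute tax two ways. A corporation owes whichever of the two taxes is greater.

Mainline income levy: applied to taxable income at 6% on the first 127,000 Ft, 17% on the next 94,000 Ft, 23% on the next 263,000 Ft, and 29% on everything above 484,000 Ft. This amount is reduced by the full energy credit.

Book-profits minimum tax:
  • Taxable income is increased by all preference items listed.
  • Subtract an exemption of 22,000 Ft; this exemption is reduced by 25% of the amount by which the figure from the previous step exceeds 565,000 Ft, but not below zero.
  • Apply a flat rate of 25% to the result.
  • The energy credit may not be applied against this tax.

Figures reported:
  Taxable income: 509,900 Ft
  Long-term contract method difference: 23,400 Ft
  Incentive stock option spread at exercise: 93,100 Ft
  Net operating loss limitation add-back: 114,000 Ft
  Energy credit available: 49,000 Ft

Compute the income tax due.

185,100 Ft

Mainline income levy:
  127,000 Ft × 6% = 7,620 Ft
  94,000 Ft × 17% = 15,980 Ft
  263,000 Ft × 23% = 60,490 Ft
  25,900 Ft × 29% = 7,511 Ft
  → 91,601 Ft
  Less energy credit 49,000 Ft → 42,601 Ft

Book-profits minimum tax:
  Adjusted income: 509,900 Ft + 23,400 Ft + 93,100 Ft + 114,000 Ft = 740,400 Ft
  Exemption: 25% × (740,400 Ft − 565,000 Ft) = 43,850 Ft ≥ 22,000 Ft, so the exemption is fully phased out
  Base: 740,400 Ft − 0 Ft = 740,400 Ft
  740,400 Ft × 25% = 185,100 Ft

185,100 Ft > 42,601 Ft, so the book-profits minimum tax is the binding amount.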